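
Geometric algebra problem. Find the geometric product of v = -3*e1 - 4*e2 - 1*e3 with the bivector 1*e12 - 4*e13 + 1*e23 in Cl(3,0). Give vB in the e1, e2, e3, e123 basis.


vB has grade-1 (vector) and grade-3 (trivector) parts: vB = (v _| B) + (v ^ B).
Vector part <vB>_1:
  e1: -v2*b12 - v3*b13 = -(-4)*(1) - (-1)*(-4) = 0
  e2: v1*b12 - v3*b23 = (-3)*(1) - (-1)*(1) = -2
  e3: v1*b13 + v2*b23 = (-3)*(-4) + (-4)*(1) = 8
Trivector part <vB>_3:
  e123: v1*b23 - v2*b13 + v3*b12 = (-3)*(1) - (-4)*(-4) + (-1)*(1) = -20
vB = 0*e1 - 2*e2 + 8*e3 - 20*e123


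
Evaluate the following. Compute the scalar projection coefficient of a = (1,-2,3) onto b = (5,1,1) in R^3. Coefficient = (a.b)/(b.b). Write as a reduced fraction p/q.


Projection coefficient = (a . b) / (b . b)
a . b = 1*5 + (-2)*1 + 3*1
= 5 + (-2) + 3 = 6
b . b = 5^2 + 1^2 + 1^2
= 25 + 1 + 1 = 27
Coefficient = 6/27
In lowest terms: 2/9


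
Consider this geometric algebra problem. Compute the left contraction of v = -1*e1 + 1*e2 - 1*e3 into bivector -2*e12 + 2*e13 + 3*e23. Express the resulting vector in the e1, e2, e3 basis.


Left contraction v _| B = <vB>_1 (grade-1 part of the geometric product vB).
Using e1_|e12 = e2, e2_|e12 = -e1, e1_|e13 = e3, e3_|e13 = -e1, e2_|e23 = e3, e3_|e23 = -e2:
e1 coeff: -v2*b12 - v3*b13 = -(1)*(-2) - (-1)*(2) = 4
e2 coeff: v1*b12 - v3*b23 = (-1)*(-2) - (-1)*(3) = 5
e3 coeff: v1*b13 + v2*b23 = (-1)*(2) + (1)*(3) = 1
v _| B = 4*e1 + 5*e2 + 1*e3


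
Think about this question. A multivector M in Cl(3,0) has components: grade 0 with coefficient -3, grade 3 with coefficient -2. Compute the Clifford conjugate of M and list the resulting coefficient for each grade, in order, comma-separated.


Clifford conjugate sign for grade k: (-1)^(k(k+1)/2)
Grade 0: (-1)^(0*1/2) = (-1)^0 = 1, coeff -3 -> -3
Grade 3: (-1)^(3*4/2) = (-1)^6 = 1, coeff -2 -> -2
Conjugated coefficients: -3, -2


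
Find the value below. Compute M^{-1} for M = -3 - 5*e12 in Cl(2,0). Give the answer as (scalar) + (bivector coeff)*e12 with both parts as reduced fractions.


M = -3 - 5*e12, where e12^2 = -1.
Since M commutes with its reverse ~M = a - b*e12, M * ~M = a^2 - b^2*e12^2 = a^2 + b^2.
So M^{-1} = ~M / (a^2 + b^2) = (a - b*e12)/(a^2 + b^2).
a^2 + b^2 = 9 + 25 = 34
Scalar part = -3/34 = -3/34
Bivector coeff = 5/34 = 5/34
M^{-1} = -3/34 + 5/34*e12


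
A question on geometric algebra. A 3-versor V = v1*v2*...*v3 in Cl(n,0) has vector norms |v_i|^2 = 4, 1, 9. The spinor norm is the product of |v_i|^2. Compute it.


Spinor norm N(V) = |v1|^2 * |v2|^2 * ... * |v3|^2
= 4 * 1 * 9
Running product: 4, 4, 36
N(V) = 36


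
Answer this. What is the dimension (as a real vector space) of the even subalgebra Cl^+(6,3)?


Even subalgebra dimension = 2^(n-1)
n = 6 + 3 = 9
2^(9 - 1) = 2^8 = 256
Verification: sum of C(9,k) for even k = 1 + 36 + 126 + 84 + 9 = 256
Result = 256


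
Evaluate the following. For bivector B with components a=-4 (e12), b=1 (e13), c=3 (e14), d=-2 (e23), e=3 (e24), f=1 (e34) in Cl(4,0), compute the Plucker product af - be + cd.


Plucker relation: af - be + cd
a*f = (-4)*1 = -4
b*e = 1*3 = 3
c*d = 3*(-2) = -6
af - be + cd = -4 - 3 + (-6)
= -13


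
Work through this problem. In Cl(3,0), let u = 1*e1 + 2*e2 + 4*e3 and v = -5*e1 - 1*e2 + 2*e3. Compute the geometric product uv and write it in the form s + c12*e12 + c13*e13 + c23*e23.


In Cl(3,0): e_i^2 = 1, e_ie_j = -e_je_i for i != j.
Scalar part = u . v = 1*(-5) + 2*(-1) + 4*2
= -5 + (-2) + 8 = 1
e12 coeff = 1*(-1) - 2*(-5) = -1 - (-10) = 9
e13 coeff = 1*2 - 4*(-5) = 2 - (-20) = 22
e23 coeff = 2*2 - 4*(-1) = 4 - (-4) = 8
uv = 1 + 9*e12 + 22*e13 + 8*e23


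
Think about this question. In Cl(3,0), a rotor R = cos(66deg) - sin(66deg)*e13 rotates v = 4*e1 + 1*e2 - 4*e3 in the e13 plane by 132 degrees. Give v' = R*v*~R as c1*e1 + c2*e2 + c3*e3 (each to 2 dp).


Rotor R = cos(66deg) - sin(66deg)*e13
Rotation angle theta = 2 * 66 = 132 degrees in the e13 plane (e1 -> e3).
The component perpendicular to the plane (e2) is invariant: v'_2 = v2 = 1.00
cos(132deg) = -0.6691, sin(132deg) = 0.7431
v'_1 = v1*cos(theta) - v3*sin(theta) = 4*(-0.6691) - (-4)*0.7431 = 0.30
v'_3 = v1*sin(theta) + v3*cos(theta) = 4*0.7431 + (-4)*(-0.6691) = 5.65
v' = 0.30*e1 + 1.00*e2 + 5.65*e3


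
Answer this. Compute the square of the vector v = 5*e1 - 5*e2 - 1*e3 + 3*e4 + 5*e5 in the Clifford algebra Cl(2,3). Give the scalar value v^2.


v^2 = sum of c_i^2 * e_i^2
Positive signature terms (e_i^2 = +1): 5^2 + (-5)^2 = 50
Negative signature terms (e_j^2 = -1): (-1)^2 + 3^2 + 5^2 = 35
v^2 = 50 - 35 = 15


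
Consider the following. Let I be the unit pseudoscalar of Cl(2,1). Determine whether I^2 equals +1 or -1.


The pseudoscalar I = e1...e_n (product of all n generators) of Cl(p,q) satisfies I^2 = (-1)^(q + n(n-1)/2).
p = 2, q = 1, n = p + q = 3
n(n-1)/2 = 3 * 2 / 2 = 3
Exponent = q + n(n-1)/2 = 1 + 3 = 4
I^2 = (-1)^4 = +1


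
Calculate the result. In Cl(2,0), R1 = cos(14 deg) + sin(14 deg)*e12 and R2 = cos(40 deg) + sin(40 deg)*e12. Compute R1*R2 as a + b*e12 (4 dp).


Same-plane rotors commute and their half-angles add:
R1*R2 = cos(a1 + a2) + sin(a1 + a2)*e12.
a1 + a2 = 14 + 40 = 54 deg
cos(54 deg) = 0.5878
sin(54 deg) = 0.8090
R1*R2 = 0.5878 + 0.8090*e12


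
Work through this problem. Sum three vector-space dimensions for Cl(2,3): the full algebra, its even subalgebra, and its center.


n = 2 + 3 = 5
Total dim = 2^5 = 32
Even subalgebra dim = 2^4 = 16
n is odd, so center dim = 2
Sum = 32 + 16 + 2 = 50


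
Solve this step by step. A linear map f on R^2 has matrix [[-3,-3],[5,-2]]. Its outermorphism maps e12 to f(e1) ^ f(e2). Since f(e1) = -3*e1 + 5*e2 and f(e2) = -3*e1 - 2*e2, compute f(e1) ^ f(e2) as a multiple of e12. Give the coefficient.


The outermorphism of a linear map f sends e1^e2 to f(e1)^f(e2).
f(e1) = -3*e1 + 5*e2
f(e2) = -3*e1 - 2*e2
f(e1) ^ f(e2) = (-3*e1 + 5*e2) ^ (-3*e1 - 2*e2)
= (-3)*(-2)*e12 + 5*(-3)*e21
= (6 - (-15))*e12
= 21*e12
Coefficient = 21


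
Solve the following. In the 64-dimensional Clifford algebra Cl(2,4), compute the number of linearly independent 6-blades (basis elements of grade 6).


Number of grade-k basis blades in Cl(p,q) with n = p + q is C(n, k).
n = 2 + 4 = 6
C(6, 6) = 6! / (6! * 0!)
= 720 / (720 * 1)
= 1


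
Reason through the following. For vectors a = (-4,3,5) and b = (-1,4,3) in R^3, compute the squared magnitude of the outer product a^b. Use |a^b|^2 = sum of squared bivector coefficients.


a wedge b = (a1*b2 - a2*b1)*e12 + (a1*b3 - a3*b1)*e13 + (a2*b3 - a3*b2)*e23
e12 coeff: (-4)*4 - 3*(-1) = -16 - (-3) = -13
e13 coeff: (-4)*3 - 5*(-1) = -12 - (-5) = -7
e23 coeff: 3*3 - 5*4 = 9 - 20 = -11
|a wedge b|^2 = (-13)^2 + (-7)^2 + (-11)^2
= 169 + 49 + 121
= 339


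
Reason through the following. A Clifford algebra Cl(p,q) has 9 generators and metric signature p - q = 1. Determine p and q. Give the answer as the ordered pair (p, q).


We need p + q = 9 and p - q = 1.
Adding: 2p = 9 + 1 = 10, so p = 5.
Then q = 9 - 5 = 4.
(p, q) = (5, 4)


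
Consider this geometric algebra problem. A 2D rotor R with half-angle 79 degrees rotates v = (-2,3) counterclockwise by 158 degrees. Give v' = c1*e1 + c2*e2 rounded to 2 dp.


Rotor R = cos(79deg) - sin(79deg)*e12
Rotation angle theta = 2 * 79 = 158 degrees
v' = R*v*~R rotates v by theta.
cos(158deg) = -0.9272, sin(158deg) = 0.3746
v'_1 = -2*cos(158deg) - 3*sin(158deg)
= -2*(-0.9272) - 3*0.3746
= 0.73
v'_2 = -2*sin(158deg) + 3*cos(158deg)
= -2*0.3746 + 3*(-0.9272)
= -3.53
v' = 0.73*e1 - 3.53*e2


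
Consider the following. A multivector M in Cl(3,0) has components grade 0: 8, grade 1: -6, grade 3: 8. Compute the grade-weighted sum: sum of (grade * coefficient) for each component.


Grade-weighted sum = sum of grade_k * coefficient_k
0*8 = 0
1*(-6) = -6
3*8 = 24
Total = 0 + (-6) + 24 = 18


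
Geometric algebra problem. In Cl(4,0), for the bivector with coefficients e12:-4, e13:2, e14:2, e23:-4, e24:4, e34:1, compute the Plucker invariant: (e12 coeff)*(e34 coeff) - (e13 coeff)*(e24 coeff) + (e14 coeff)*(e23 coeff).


Plucker relation: af - be + cd
a*f = (-4)*1 = -4
b*e = 2*4 = 8
c*d = 2*(-4) = -8
af - be + cd = -4 - 8 + (-8)
= -20


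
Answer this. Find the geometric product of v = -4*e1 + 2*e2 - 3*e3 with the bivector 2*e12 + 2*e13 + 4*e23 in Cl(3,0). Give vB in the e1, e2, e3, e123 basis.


vB has grade-1 (vector) and grade-3 (trivector) parts: vB = (v _| B) + (v ^ B).
Vector part <vB>_1:
  e1: -v2*b12 - v3*b13 = -(2)*(2) - (-3)*(2) = 2
  e2: v1*b12 - v3*b23 = (-4)*(2) - (-3)*(4) = 4
  e3: v1*b13 + v2*b23 = (-4)*(2) + (2)*(4) = 0
Trivector part <vB>_3:
  e123: v1*b23 - v2*b13 + v3*b12 = (-4)*(4) - (2)*(2) + (-3)*(2) = -26
vB = 2*e1 + 4*e2 + 0*e3 - 26*e123


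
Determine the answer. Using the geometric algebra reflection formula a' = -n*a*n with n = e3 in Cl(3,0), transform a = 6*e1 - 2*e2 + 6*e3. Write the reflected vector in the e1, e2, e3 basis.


Reflection formula: a' = -n*a*n, with n = e3 (unit vector, n^2 = 1).
For reflection through hyperplane perp to e3:
The component along e3 flips sign, others stay.
a = (6, -2, 6)
a' = (6, -2, -6)
a' = 6*e1 - 2*e2 - 6*e3


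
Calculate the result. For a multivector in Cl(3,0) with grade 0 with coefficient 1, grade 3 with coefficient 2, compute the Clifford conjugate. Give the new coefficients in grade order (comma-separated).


Clifford conjugate sign for grade k: (-1)^(k(k+1)/2)
Grade 0: (-1)^(0*1/2) = (-1)^0 = 1, coeff 1 -> 1
Grade 3: (-1)^(3*4/2) = (-1)^6 = 1, coeff 2 -> 2
Conjugated coefficients: 1, 2


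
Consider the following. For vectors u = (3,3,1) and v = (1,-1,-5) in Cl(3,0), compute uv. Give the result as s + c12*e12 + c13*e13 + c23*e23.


In Cl(3,0): e_i^2 = 1, e_ie_j = -e_je_i for i != j.
Scalar part = u . v = 3*1 + 3*(-1) + 1*(-5)
= 3 + (-3) + (-5) = -5
e12 coeff = 3*(-1) - 3*1 = -3 - 3 = -6
e13 coeff = 3*(-5) - 1*1 = -15 - 1 = -16
e23 coeff = 3*(-5) - 1*(-1) = -15 - (-1) = -14
uv = -5 - 6*e12 - 16*e13 - 14*e23


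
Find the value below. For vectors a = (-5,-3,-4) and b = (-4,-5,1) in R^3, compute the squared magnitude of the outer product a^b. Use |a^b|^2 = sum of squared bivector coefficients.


a wedge b = (a1*b2 - a2*b1)*e12 + (a1*b3 - a3*b1)*e13 + (a2*b3 - a3*b2)*e23
e12 coeff: (-5)*(-5) - (-3)*(-4) = 25 - 12 = 13
e13 coeff: (-5)*1 - (-4)*(-4) = -5 - 16 = -21
e23 coeff: (-3)*1 - (-4)*(-5) = -3 - 20 = -23
|a wedge b|^2 = 13^2 + (-21)^2 + (-23)^2
= 169 + 441 + 529
= 1139


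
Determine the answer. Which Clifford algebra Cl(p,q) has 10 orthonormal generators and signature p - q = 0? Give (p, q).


We need p + q = 10 and p - q = 0.
Adding: 2p = 10 + 0 = 10, so p = 5.
Then q = 10 - 5 = 5.
(p, q) = (5, 5)


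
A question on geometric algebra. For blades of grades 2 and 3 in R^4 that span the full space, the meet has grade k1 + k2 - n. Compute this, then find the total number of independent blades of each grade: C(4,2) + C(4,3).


Meet grade = grade(A) + grade(B) - n
= 2 + 3 - 4 = 1
C(4,2) = 6
C(4,3) = 4
dim_A + dim_B = 6 + 4 = 10


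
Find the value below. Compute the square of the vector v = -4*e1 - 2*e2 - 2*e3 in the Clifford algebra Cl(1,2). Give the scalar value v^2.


v^2 = sum of c_i^2 * e_i^2
Positive signature terms (e_i^2 = +1): (-4)^2 = 16
Negative signature terms (e_j^2 = -1): (-2)^2 + (-2)^2 = 8
v^2 = 16 - 8 = 8


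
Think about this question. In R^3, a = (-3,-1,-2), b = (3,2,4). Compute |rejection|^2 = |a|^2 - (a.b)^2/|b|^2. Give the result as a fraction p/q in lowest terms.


|a|^2 = (-3)^2 + (-1)^2 + (-2)^2 = 14
|b|^2 = 3^2 + 2^2 + 4^2 = 29
a . b = (-3)*3 + (-1)*2 + (-2)*4 = -19
(a.b)^2 = (-19)^2 = 361
|rej|^2 = 14 - 361/29
= (406 - 361)/29
= 45/29
In lowest terms: 45/29


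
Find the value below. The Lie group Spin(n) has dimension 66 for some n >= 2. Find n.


dim Spin(n) = dim so(n) = n(n-1)/2.
Solve n(n-1)/2 = 66, i.e. n^2 - n - 132 = 0.
Discriminant = 1 + 8*66 = 529
n = (1 + sqrt(529))/2 = (1 + 23)/2 = 12


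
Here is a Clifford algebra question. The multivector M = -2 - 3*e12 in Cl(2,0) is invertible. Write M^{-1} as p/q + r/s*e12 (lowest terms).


M = -2 - 3*e12, where e12^2 = -1.
Since M commutes with its reverse ~M = a - b*e12, M * ~M = a^2 - b^2*e12^2 = a^2 + b^2.
So M^{-1} = ~M / (a^2 + b^2) = (a - b*e12)/(a^2 + b^2).
a^2 + b^2 = 4 + 9 = 13
Scalar part = -2/13 = -2/13
Bivector coeff = 3/13 = 3/13
M^{-1} = -2/13 + 3/13*e12


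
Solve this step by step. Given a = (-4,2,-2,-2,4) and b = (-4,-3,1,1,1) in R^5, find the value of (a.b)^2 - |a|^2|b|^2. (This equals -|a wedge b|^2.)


a . b = (-4)*(-4) + 2*(-3) + (-2)*1 + (-2)*1 + 4*1
= 16 + (-6) + (-2) + (-2) + 4 = 10
|a|^2 = (-4)^2 + 2^2 + (-2)^2 + (-2)^2 + 4^2 = 44
|b|^2 = (-4)^2 + (-3)^2 + 1^2 + 1^2 + 1^2 = 28
(a.b)^2 = 10^2 = 100
|a|^2 * |b|^2 = 44 * 28 = 1232
Result = 100 - 1232 = -1132


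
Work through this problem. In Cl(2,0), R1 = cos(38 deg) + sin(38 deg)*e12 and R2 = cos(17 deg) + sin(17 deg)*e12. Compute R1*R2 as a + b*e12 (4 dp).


Same-plane rotors commute and their half-angles add:
R1*R2 = cos(a1 + a2) + sin(a1 + a2)*e12.
a1 + a2 = 38 + 17 = 55 deg
cos(55 deg) = 0.5736
sin(55 deg) = 0.8192
R1*R2 = 0.5736 + 0.8192*e12


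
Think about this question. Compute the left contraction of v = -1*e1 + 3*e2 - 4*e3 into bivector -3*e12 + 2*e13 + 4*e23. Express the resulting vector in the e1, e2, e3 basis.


Left contraction v _| B = <vB>_1 (grade-1 part of the geometric product vB).
Using e1_|e12 = e2, e2_|e12 = -e1, e1_|e13 = e3, e3_|e13 = -e1, e2_|e23 = e3, e3_|e23 = -e2:
e1 coeff: -v2*b12 - v3*b13 = -(3)*(-3) - (-4)*(2) = 17
e2 coeff: v1*b12 - v3*b23 = (-1)*(-3) - (-4)*(4) = 19
e3 coeff: v1*b13 + v2*b23 = (-1)*(2) + (3)*(4) = 10
v _| B = 17*e1 + 19*e2 + 10*e3


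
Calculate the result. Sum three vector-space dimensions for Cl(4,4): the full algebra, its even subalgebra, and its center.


n = 4 + 4 = 8
Total dim = 2^8 = 256
Even subalgebra dim = 2^7 = 128
n is even, so center dim = 1
Sum = 256 + 128 + 1 = 385


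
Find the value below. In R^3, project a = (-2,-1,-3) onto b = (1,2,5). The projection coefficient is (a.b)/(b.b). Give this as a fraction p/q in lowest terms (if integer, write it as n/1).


Projection coefficient = (a . b) / (b . b)
a . b = (-2)*1 + (-1)*2 + (-3)*5
= -2 + (-2) + (-15) = -19
b . b = 1^2 + 2^2 + 5^2
= 1 + 4 + 25 = 30
Coefficient = -19/30
In lowest terms: -19/30


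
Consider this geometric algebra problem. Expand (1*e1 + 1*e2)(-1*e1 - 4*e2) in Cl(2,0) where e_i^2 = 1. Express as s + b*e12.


Expand: (1*e1 + 1*e2)(-1*e1 - 4*e2)
= 1*(-1)*e1e1 + 1*(-4)*e1e2 + 1*(-1)*e2e1 + 1*(-4)*e2e2
Using e1^2 = e2^2 = 1, e2e1 = -e1e2:
Scalar part s = 1*(-1) + 1*(-4) = -1 + (-4) = -5
Bivector part b = 1*(-4) - 1*(-1) = -4 - (-1) = -3
uv = -5 - 3*e12


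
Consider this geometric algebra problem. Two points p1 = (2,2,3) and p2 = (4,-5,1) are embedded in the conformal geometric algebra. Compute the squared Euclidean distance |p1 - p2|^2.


p1 - p2 = (-2, 7, 2)
|p1 - p2|^2 = (-2)^2 + 7^2 + 2^2
= 4 + 49 + 4
= 57


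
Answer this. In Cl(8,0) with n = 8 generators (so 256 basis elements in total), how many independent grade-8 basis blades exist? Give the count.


Number of grade-k basis blades in Cl(p,q) with n = p + q is C(n, k).
n = 8 + 0 = 8
C(8, 8) = 8! / (8! * 0!)
= 40320 / (40320 * 1)
= 1


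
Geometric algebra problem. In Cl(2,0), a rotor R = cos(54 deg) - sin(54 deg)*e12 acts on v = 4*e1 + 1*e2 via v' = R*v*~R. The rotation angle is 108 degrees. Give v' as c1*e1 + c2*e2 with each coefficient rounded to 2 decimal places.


Rotor R = cos(54deg) - sin(54deg)*e12
Rotation angle theta = 2 * 54 = 108 degrees
v' = R*v*~R rotates v by theta.
cos(108deg) = -0.3090, sin(108deg) = 0.9511
v'_1 = 4*cos(108deg) - 1*sin(108deg)
= 4*(-0.3090) - 1*0.9511
= -2.19
v'_2 = 4*sin(108deg) + 1*cos(108deg)
= 4*0.9511 + 1*(-0.3090)
= 3.50
v' = -2.19*e1 + 3.50*e2


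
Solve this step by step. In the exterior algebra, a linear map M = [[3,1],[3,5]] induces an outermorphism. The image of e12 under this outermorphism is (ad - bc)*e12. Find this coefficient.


The outermorphism of a linear map f sends e1^e2 to f(e1)^f(e2).
f(e1) = 3*e1 + 3*e2
f(e2) = 1*e1 + 5*e2
f(e1) ^ f(e2) = (3*e1 + 3*e2) ^ (1*e1 + 5*e2)
= 3*5*e12 + 3*1*e21
= (15 - 3)*e12
= 12*e12
Coefficient = 12


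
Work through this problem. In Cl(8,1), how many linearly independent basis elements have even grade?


Even subalgebra dimension = 2^(n-1)
n = 8 + 1 = 9
2^(9 - 1) = 2^8 = 256
Verification: sum of C(9,k) for even k = 1 + 36 + 126 + 84 + 9 = 256
Result = 256


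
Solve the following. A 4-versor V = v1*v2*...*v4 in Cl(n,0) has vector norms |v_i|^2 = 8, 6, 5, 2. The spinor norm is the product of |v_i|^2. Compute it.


Spinor norm N(V) = |v1|^2 * |v2|^2 * ... * |v4|^2
= 8 * 6 * 5 * 2
Running product: 8, 48, 240, 480
N(V) = 480


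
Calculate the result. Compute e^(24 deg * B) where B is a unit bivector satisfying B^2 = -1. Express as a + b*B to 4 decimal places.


For a unit bivector B with B^2 = -1, the exponential series gives
e^(theta*B) = cos(theta) + sin(theta)*B (the GA analogue of Euler's formula).
theta = 24 degrees = 0.418879 rad
cos(24 deg) = 0.9135
sin(24 deg) = 0.4067
exp(theta*B) = 0.9135 + 0.4067*B


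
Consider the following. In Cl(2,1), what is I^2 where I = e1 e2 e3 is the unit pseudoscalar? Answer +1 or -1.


The pseudoscalar I = e1...e_n (product of all n generators) of Cl(p,q) satisfies I^2 = (-1)^(q + n(n-1)/2).
p = 2, q = 1, n = p + q = 3
n(n-1)/2 = 3 * 2 / 2 = 3
Exponent = q + n(n-1)/2 = 1 + 3 = 4
I^2 = (-1)^4 = +1


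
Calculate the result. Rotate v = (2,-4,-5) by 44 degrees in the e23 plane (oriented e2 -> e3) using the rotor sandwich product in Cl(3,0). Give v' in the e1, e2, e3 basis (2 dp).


Rotor R = cos(22deg) - sin(22deg)*e23
Rotation angle theta = 2 * 22 = 44 degrees in the e23 plane (e2 -> e3).
The component perpendicular to the plane (e1) is invariant: v'_1 = v1 = 2.00
cos(44deg) = 0.7193, sin(44deg) = 0.6947
v'_2 = v2*cos(theta) - v3*sin(theta) = -4*0.7193 - (-5)*0.6947 = 0.60
v'_3 = v2*sin(theta) + v3*cos(theta) = -4*0.6947 + (-5)*0.7193 = -6.38
v' = 2.00*e1 + 0.60*e2 - 6.38*e3


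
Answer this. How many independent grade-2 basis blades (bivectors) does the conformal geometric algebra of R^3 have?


The conformal model of R^3 uses Cl(4,1) with m = 3 + 2 = 5 generators.
Number of grade-2 blades = C(m, 2) = C(5, 2)
= 5*4/2 = 10


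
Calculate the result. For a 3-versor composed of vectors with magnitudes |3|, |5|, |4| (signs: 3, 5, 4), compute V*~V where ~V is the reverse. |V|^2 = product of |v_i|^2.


Each vector v_i has |v_i|^2 = s_i^2
Squared scales: 3^2 = 9, 5^2 = 25, 4^2 = 16
|V|^2 = 9 * 25 * 16
= 3600


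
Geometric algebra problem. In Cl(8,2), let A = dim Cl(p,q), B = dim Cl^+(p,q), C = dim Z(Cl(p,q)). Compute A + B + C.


n = 8 + 2 = 10
Total dim = 2^10 = 1024
Even subalgebra dim = 2^9 = 512
n is even, so center dim = 1
Sum = 1024 + 512 + 1 = 1537


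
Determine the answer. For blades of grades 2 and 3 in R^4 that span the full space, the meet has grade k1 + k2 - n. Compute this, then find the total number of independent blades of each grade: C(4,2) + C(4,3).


Meet grade = grade(A) + grade(B) - n
= 2 + 3 - 4 = 1
C(4,2) = 6
C(4,3) = 4
dim_A + dim_B = 6 + 4 = 10


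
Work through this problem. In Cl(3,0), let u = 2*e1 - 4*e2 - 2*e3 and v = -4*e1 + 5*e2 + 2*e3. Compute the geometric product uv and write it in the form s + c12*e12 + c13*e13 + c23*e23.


In Cl(3,0): e_i^2 = 1, e_ie_j = -e_je_i for i != j.
Scalar part = u . v = 2*(-4) + (-4)*5 + (-2)*2
= -8 + (-20) + (-4) = -32
e12 coeff = 2*5 - (-4)*(-4) = 10 - 16 = -6
e13 coeff = 2*2 - (-2)*(-4) = 4 - 8 = -4
e23 coeff = (-4)*2 - (-2)*5 = -8 - (-10) = 2
uv = -32 - 6*e12 - 4*e13 + 2*e23


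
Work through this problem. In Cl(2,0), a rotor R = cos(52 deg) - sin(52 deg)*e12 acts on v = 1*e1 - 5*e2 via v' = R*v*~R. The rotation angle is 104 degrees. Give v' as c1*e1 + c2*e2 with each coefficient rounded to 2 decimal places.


Rotor R = cos(52deg) - sin(52deg)*e12
Rotation angle theta = 2 * 52 = 104 degrees
v' = R*v*~R rotates v by theta.
cos(104deg) = -0.2419, sin(104deg) = 0.9703
v'_1 = 1*cos(104deg) - (-5)*sin(104deg)
= 1*(-0.2419) - (-5)*0.9703
= 4.61
v'_2 = 1*sin(104deg) + (-5)*cos(104deg)
= 1*0.9703 + (-5)*(-0.2419)
= 2.18
v' = 4.61*e1 + 2.18*e2


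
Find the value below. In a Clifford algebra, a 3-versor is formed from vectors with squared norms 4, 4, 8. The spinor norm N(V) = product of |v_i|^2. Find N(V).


Spinor norm N(V) = |v1|^2 * |v2|^2 * ... * |v3|^2
= 4 * 4 * 8
Running product: 4, 16, 128
N(V) = 128


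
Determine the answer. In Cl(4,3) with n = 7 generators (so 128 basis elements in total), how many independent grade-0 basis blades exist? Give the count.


Number of grade-k basis blades in Cl(p,q) with n = p + q is C(n, k).
n = 4 + 3 = 7
C(7, 0) = 7! / (0! * 7!)
= 5040 / (1 * 5040)
= 1


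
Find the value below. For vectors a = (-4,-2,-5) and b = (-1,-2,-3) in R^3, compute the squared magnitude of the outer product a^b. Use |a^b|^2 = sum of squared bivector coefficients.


a wedge b = (a1*b2 - a2*b1)*e12 + (a1*b3 - a3*b1)*e13 + (a2*b3 - a3*b2)*e23
e12 coeff: (-4)*(-2) - (-2)*(-1) = 8 - 2 = 6
e13 coeff: (-4)*(-3) - (-5)*(-1) = 12 - 5 = 7
e23 coeff: (-2)*(-3) - (-5)*(-2) = 6 - 10 = -4
|a wedge b|^2 = 6^2 + 7^2 + (-4)^2
= 36 + 49 + 16
= 101


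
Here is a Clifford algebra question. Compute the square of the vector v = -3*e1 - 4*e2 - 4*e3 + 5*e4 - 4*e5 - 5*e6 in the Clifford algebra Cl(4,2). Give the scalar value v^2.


v^2 = sum of c_i^2 * e_i^2
Positive signature terms (e_i^2 = +1): (-3)^2 + (-4)^2 + (-4)^2 + 5^2 = 66
Negative signature terms (e_j^2 = -1): (-4)^2 + (-5)^2 = 41
v^2 = 66 - 41 = 25


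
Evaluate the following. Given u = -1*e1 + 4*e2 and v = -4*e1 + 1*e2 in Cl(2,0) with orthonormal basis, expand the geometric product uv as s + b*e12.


Expand: (-1*e1 + 4*e2)(-4*e1 + 1*e2)
= (-1)*(-4)*e1e1 + (-1)*1*e1e2 + 4*(-4)*e2e1 + 4*1*e2e2
Using e1^2 = e2^2 = 1, e2e1 = -e1e2:
Scalar part s = (-1)*(-4) + 4*1 = 4 + 4 = 8
Bivector part b = (-1)*1 - 4*(-4) = -1 - (-16) = 15
uv = 8 + 15*e12


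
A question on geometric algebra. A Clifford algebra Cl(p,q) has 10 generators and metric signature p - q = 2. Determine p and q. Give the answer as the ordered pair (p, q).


We need p + q = 10 and p - q = 2.
Adding: 2p = 10 + 2 = 12, so p = 6.
Then q = 10 - 6 = 4.
(p, q) = (6, 4)


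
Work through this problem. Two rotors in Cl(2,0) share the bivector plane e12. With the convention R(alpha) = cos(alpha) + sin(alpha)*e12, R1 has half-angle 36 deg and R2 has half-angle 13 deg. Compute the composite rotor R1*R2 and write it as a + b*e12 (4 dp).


Same-plane rotors commute and their half-angles add:
R1*R2 = cos(a1 + a2) + sin(a1 + a2)*e12.
a1 + a2 = 36 + 13 = 49 deg
cos(49 deg) = 0.6561
sin(49 deg) = 0.7547
R1*R2 = 0.6561 + 0.7547*e12


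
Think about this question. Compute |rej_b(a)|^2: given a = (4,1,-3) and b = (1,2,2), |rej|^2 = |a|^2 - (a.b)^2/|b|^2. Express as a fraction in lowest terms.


|a|^2 = 4^2 + 1^2 + (-3)^2 = 26
|b|^2 = 1^2 + 2^2 + 2^2 = 9
a . b = 4*1 + 1*2 + (-3)*2 = 0
(a.b)^2 = 0^2 = 0
|rej|^2 = 26 - 0/9
= (234 - 0)/9
= 234/9
In lowest terms: 26/1


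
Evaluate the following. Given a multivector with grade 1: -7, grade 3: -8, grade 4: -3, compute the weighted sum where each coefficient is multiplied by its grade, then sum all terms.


Grade-weighted sum = sum of grade_k * coefficient_k
1*(-7) = -7
3*(-8) = -24
4*(-3) = -12
Total = -7 + (-24) + (-12) = -43


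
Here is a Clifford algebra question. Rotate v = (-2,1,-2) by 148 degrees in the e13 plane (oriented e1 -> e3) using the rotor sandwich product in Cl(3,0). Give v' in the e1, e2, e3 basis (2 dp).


Rotor R = cos(74deg) - sin(74deg)*e13
Rotation angle theta = 2 * 74 = 148 degrees in the e13 plane (e1 -> e3).
The component perpendicular to the plane (e2) is invariant: v'_2 = v2 = 1.00
cos(148deg) = -0.8480, sin(148deg) = 0.5299
v'_1 = v1*cos(theta) - v3*sin(theta) = -2*(-0.8480) - (-2)*0.5299 = 2.76
v'_3 = v1*sin(theta) + v3*cos(theta) = -2*0.5299 + (-2)*(-0.8480) = 0.64
v' = 2.76*e1 + 1.00*e2 + 0.64*e3


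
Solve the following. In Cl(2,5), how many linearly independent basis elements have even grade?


Even subalgebra dimension = 2^(n-1)
n = 2 + 5 = 7
2^(7 - 1) = 2^6 = 64
Verification: sum of C(7,k) for even k = 1 + 21 + 35 + 7 = 64
Result = 64


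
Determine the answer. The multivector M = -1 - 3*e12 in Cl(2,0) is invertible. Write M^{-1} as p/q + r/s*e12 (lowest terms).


M = -1 - 3*e12, where e12^2 = -1.
Since M commutes with its reverse ~M = a - b*e12, M * ~M = a^2 - b^2*e12^2 = a^2 + b^2.
So M^{-1} = ~M / (a^2 + b^2) = (a - b*e12)/(a^2 + b^2).
a^2 + b^2 = 1 + 9 = 10
Scalar part = -1/10 = -1/10
Bivector coeff = 3/10 = 3/10
M^{-1} = -1/10 + 3/10*e12


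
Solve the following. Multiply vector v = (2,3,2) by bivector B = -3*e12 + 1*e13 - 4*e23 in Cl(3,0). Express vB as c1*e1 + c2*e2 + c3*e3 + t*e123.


vB has grade-1 (vector) and grade-3 (trivector) parts: vB = (v _| B) + (v ^ B).
Vector part <vB>_1:
  e1: -v2*b12 - v3*b13 = -(3)*(-3) - (2)*(1) = 7
  e2: v1*b12 - v3*b23 = (2)*(-3) - (2)*(-4) = 2
  e3: v1*b13 + v2*b23 = (2)*(1) + (3)*(-4) = -10
Trivector part <vB>_3:
  e123: v1*b23 - v2*b13 + v3*b12 = (2)*(-4) - (3)*(1) + (2)*(-3) = -17
vB = 7*e1 + 2*e2 - 10*e3 - 17*e123


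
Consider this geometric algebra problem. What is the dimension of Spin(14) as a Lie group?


Spin(n) double-covers SO(n); both have Lie algebra so(n) of dimension n(n-1)/2.
n = 14
n(n-1) = 14 * 13 = 182
dim Spin(14) = 182/2 = 91


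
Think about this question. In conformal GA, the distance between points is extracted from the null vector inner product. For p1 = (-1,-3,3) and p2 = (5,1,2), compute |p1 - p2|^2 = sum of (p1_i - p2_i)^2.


p1 - p2 = (-6, -4, 1)
|p1 - p2|^2 = (-6)^2 + (-4)^2 + 1^2
= 36 + 16 + 1
= 53


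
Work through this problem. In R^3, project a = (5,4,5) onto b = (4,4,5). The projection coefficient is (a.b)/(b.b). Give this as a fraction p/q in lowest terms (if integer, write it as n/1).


Projection coefficient = (a . b) / (b . b)
a . b = 5*4 + 4*4 + 5*5
= 20 + 16 + 25 = 61
b . b = 4^2 + 4^2 + 5^2
= 16 + 16 + 25 = 57
Coefficient = 61/57
In lowest terms: 61/57


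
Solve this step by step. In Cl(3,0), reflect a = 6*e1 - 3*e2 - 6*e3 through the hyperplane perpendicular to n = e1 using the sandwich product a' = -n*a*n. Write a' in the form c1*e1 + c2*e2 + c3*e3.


Reflection formula: a' = -n*a*n, with n = e1 (unit vector, n^2 = 1).
For reflection through hyperplane perp to e1:
The component along e1 flips sign, others stay.
a = (6, -3, -6)
a' = (-6, -3, -6)
a' = -6*e1 - 3*e2 - 6*e3


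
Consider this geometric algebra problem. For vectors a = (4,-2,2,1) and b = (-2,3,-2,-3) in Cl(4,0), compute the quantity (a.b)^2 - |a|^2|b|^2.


a . b = 4*(-2) + (-2)*3 + 2*(-2) + 1*(-3)
= -8 + (-6) + (-4) + (-3) = -21
|a|^2 = 4^2 + (-2)^2 + 2^2 + 1^2 = 25
|b|^2 = (-2)^2 + 3^2 + (-2)^2 + (-3)^2 = 26
(a.b)^2 = (-21)^2 = 441
|a|^2 * |b|^2 = 25 * 26 = 650
Result = 441 - 650 = -209


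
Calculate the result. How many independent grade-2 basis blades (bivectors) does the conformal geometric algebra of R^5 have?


The conformal model of R^5 uses Cl(6,1) with m = 5 + 2 = 7 generators.
Number of grade-2 blades = C(m, 2) = C(7, 2)
= 7*6/2 = 21


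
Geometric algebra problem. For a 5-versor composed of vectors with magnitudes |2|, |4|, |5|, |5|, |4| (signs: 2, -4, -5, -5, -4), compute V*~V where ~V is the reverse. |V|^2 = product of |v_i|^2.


Each vector v_i has |v_i|^2 = s_i^2
Squared scales: 2^2 = 4, (-4)^2 = 16, (-5)^2 = 25, (-5)^2 = 25, (-4)^2 = 16
|V|^2 = 4 * 16 * 25 * 25 * 16
= 640000


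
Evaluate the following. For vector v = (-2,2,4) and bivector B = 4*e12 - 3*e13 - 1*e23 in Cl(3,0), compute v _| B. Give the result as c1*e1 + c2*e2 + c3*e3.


Left contraction v _| B = <vB>_1 (grade-1 part of the geometric product vB).
Using e1_|e12 = e2, e2_|e12 = -e1, e1_|e13 = e3, e3_|e13 = -e1, e2_|e23 = e3, e3_|e23 = -e2:
e1 coeff: -v2*b12 - v3*b13 = -(2)*(4) - (4)*(-3) = 4
e2 coeff: v1*b12 - v3*b23 = (-2)*(4) - (4)*(-1) = -4
e3 coeff: v1*b13 + v2*b23 = (-2)*(-3) + (2)*(-1) = 4
v _| B = 4*e1 - 4*e2 + 4*e3


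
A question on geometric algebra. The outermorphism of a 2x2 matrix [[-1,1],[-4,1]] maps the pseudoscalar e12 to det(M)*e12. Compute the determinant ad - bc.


The outermorphism of a linear map f sends e1^e2 to f(e1)^f(e2).
f(e1) = -1*e1 - 4*e2
f(e2) = 1*e1 + 1*e2
f(e1) ^ f(e2) = (-1*e1 - 4*e2) ^ (1*e1 + 1*e2)
= (-1)*1*e12 + (-4)*1*e21
= (-1 - (-4))*e12
= 3*e12
Coefficient = 3


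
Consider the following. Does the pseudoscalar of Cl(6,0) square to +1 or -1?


The pseudoscalar I = e1...e_n (product of all n generators) of Cl(p,q) satisfies I^2 = (-1)^(q + n(n-1)/2).
p = 6, q = 0, n = p + q = 6
n(n-1)/2 = 6 * 5 / 2 = 15
Exponent = q + n(n-1)/2 = 0 + 15 = 15
I^2 = (-1)^15 = -1


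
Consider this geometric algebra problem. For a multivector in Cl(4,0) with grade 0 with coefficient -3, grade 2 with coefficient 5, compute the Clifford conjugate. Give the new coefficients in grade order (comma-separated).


Clifford conjugate sign for grade k: (-1)^(k(k+1)/2)
Grade 0: (-1)^(0*1/2) = (-1)^0 = 1, coeff -3 -> -3
Grade 2: (-1)^(2*3/2) = (-1)^3 = -1, coeff 5 -> -5
Conjugated coefficients: -3, -5


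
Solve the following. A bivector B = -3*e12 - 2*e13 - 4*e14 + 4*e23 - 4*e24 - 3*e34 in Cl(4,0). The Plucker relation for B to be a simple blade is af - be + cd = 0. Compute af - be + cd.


Plucker relation: af - be + cd
a*f = (-3)*(-3) = 9
b*e = (-2)*(-4) = 8
c*d = (-4)*4 = -16
af - be + cd = 9 - 8 + (-16)
= -15


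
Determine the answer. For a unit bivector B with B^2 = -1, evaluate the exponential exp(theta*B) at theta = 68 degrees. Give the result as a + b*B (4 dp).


For a unit bivector B with B^2 = -1, the exponential series gives
e^(theta*B) = cos(theta) + sin(theta)*B (the GA analogue of Euler's formula).
theta = 68 degrees = 1.186824 rad
cos(68 deg) = 0.3746
sin(68 deg) = 0.9272
exp(theta*B) = 0.3746 + 0.9272*B


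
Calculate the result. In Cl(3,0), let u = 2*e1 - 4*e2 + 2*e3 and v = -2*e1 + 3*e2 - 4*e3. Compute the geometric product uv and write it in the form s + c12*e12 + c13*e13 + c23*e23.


In Cl(3,0): e_i^2 = 1, e_ie_j = -e_je_i for i != j.
Scalar part = u . v = 2*(-2) + (-4)*3 + 2*(-4)
= -4 + (-12) + (-8) = -24
e12 coeff = 2*3 - (-4)*(-2) = 6 - 8 = -2
e13 coeff = 2*(-4) - 2*(-2) = -8 - (-4) = -4
e23 coeff = (-4)*(-4) - 2*3 = 16 - 6 = 10
uv = -24 - 2*e12 - 4*e13 + 10*e23


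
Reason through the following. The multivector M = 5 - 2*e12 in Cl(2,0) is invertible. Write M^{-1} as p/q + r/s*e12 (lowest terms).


M = 5 - 2*e12, where e12^2 = -1.
Since M commutes with its reverse ~M = a - b*e12, M * ~M = a^2 - b^2*e12^2 = a^2 + b^2.
So M^{-1} = ~M / (a^2 + b^2) = (a - b*e12)/(a^2 + b^2).
a^2 + b^2 = 25 + 4 = 29
Scalar part = 5/29 = 5/29
Bivector coeff = 2/29 = 2/29
M^{-1} = 5/29 + 2/29*e12


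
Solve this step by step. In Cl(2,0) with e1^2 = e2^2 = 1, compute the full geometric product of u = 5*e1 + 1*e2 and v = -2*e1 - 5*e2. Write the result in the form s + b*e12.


Expand: (5*e1 + 1*e2)(-2*e1 - 5*e2)
= 5*(-2)*e1e1 + 5*(-5)*e1e2 + 1*(-2)*e2e1 + 1*(-5)*e2e2
Using e1^2 = e2^2 = 1, e2e1 = -e1e2:
Scalar part s = 5*(-2) + 1*(-5) = -10 + (-5) = -15
Bivector part b = 5*(-5) - 1*(-2) = -25 - (-2) = -23
uv = -15 - 23*e12


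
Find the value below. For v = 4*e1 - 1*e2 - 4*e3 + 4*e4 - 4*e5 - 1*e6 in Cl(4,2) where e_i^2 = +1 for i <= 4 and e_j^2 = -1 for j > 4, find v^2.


v^2 = sum of c_i^2 * e_i^2
Positive signature terms (e_i^2 = +1): 4^2 + (-1)^2 + (-4)^2 + 4^2 = 49
Negative signature terms (e_j^2 = -1): (-4)^2 + (-1)^2 = 17
v^2 = 49 - 17 = 32


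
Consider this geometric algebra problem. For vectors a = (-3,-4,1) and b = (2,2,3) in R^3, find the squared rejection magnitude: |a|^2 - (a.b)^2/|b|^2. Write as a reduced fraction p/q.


|a|^2 = (-3)^2 + (-4)^2 + 1^2 = 26
|b|^2 = 2^2 + 2^2 + 3^2 = 17
a . b = (-3)*2 + (-4)*2 + 1*3 = -11
(a.b)^2 = (-11)^2 = 121
|rej|^2 = 26 - 121/17
= (442 - 121)/17
= 321/17
In lowest terms: 321/17


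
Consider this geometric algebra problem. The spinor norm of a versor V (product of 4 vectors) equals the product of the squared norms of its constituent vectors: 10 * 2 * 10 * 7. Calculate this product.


Spinor norm N(V) = |v1|^2 * |v2|^2 * ... * |v4|^2
= 10 * 2 * 10 * 7
Running product: 10, 20, 200, 1400
N(V) = 1400


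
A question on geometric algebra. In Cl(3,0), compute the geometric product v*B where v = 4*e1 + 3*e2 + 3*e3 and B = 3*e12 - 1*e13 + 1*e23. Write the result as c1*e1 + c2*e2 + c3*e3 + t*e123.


vB has grade-1 (vector) and grade-3 (trivector) parts: vB = (v _| B) + (v ^ B).
Vector part <vB>_1:
  e1: -v2*b12 - v3*b13 = -(3)*(3) - (3)*(-1) = -6
  e2: v1*b12 - v3*b23 = (4)*(3) - (3)*(1) = 9
  e3: v1*b13 + v2*b23 = (4)*(-1) + (3)*(1) = -1
Trivector part <vB>_3:
  e123: v1*b23 - v2*b13 + v3*b12 = (4)*(1) - (3)*(-1) + (3)*(3) = 16
vB = -6*e1 + 9*e2 - 1*e3 + 16*e123


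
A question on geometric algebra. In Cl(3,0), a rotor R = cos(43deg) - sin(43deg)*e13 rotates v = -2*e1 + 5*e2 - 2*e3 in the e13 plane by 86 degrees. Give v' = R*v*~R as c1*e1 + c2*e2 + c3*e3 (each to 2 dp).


Rotor R = cos(43deg) - sin(43deg)*e13
Rotation angle theta = 2 * 43 = 86 degrees in the e13 plane (e1 -> e3).
The component perpendicular to the plane (e2) is invariant: v'_2 = v2 = 5.00
cos(86deg) = 0.0698, sin(86deg) = 0.9976
v'_1 = v1*cos(theta) - v3*sin(theta) = -2*0.0698 - (-2)*0.9976 = 1.86
v'_3 = v1*sin(theta) + v3*cos(theta) = -2*0.9976 + (-2)*0.0698 = -2.13
v' = 1.86*e1 + 5.00*e2 - 2.13*e3


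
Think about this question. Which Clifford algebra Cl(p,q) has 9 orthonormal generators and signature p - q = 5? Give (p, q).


We need p + q = 9 and p - q = 5.
Adding: 2p = 9 + 5 = 14, so p = 7.
Then q = 9 - 7 = 2.
(p, q) = (7, 2)


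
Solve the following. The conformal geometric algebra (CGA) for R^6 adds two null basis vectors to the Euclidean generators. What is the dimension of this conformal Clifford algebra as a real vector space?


The conformal model of R^6 uses Cl(7,1): the 6 Euclidean generators plus two extra orthogonal generators e+ (e+^2 = +1) and e- (e-^2 = -1), from which the null vectors e0, einf are built.
Number of generators m = 6 + 2 = 8.
dim Cl(p,q) = 2^m = 2^8 = 256


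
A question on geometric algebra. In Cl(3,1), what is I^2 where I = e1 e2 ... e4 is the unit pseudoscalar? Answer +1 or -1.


The pseudoscalar I = e1...e_n (product of all n generators) of Cl(p,q) satisfies I^2 = (-1)^(q + n(n-1)/2).
p = 3, q = 1, n = p + q = 4
n(n-1)/2 = 4 * 3 / 2 = 6
Exponent = q + n(n-1)/2 = 1 + 6 = 7
I^2 = (-1)^7 = -1


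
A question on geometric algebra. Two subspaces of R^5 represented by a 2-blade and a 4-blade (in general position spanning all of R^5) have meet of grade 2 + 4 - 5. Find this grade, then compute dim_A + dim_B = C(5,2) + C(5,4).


Meet grade = grade(A) + grade(B) - n
= 2 + 4 - 5 = 1
C(5,2) = 10
C(5,4) = 5
dim_A + dim_B = 10 + 5 = 15


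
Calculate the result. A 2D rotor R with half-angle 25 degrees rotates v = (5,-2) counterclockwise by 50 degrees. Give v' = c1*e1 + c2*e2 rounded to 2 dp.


Rotor R = cos(25deg) - sin(25deg)*e12
Rotation angle theta = 2 * 25 = 50 degrees
v' = R*v*~R rotates v by theta.
cos(50deg) = 0.6428, sin(50deg) = 0.7660
v'_1 = 5*cos(50deg) - (-2)*sin(50deg)
= 5*0.6428 - (-2)*0.7660
= 4.75
v'_2 = 5*sin(50deg) + (-2)*cos(50deg)
= 5*0.7660 + (-2)*0.6428
= 2.54
v' = 4.75*e1 + 2.54*e2


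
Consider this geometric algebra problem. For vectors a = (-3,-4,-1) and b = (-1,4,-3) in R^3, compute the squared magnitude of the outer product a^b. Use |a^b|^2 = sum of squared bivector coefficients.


a wedge b = (a1*b2 - a2*b1)*e12 + (a1*b3 - a3*b1)*e13 + (a2*b3 - a3*b2)*e23
e12 coeff: (-3)*4 - (-4)*(-1) = -12 - 4 = -16
e13 coeff: (-3)*(-3) - (-1)*(-1) = 9 - 1 = 8
e23 coeff: (-4)*(-3) - (-1)*4 = 12 - (-4) = 16
|a wedge b|^2 = (-16)^2 + 8^2 + 16^2
= 256 + 64 + 256
= 576


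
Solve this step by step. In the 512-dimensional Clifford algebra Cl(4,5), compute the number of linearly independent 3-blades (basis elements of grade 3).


Number of grade-k basis blades in Cl(p,q) with n = p + q is C(n, k).
n = 4 + 5 = 9
C(9, 3) = 9! / (3! * 6!)
= 362880 / (6 * 720)
= 84


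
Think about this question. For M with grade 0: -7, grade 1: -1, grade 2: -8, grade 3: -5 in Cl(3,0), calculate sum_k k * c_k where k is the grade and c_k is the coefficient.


Grade-weighted sum = sum of grade_k * coefficient_k
0*(-7) = 0
1*(-1) = -1
2*(-8) = -16
3*(-5) = -15
Total = 0 + (-1) + (-16) + (-15) = -32


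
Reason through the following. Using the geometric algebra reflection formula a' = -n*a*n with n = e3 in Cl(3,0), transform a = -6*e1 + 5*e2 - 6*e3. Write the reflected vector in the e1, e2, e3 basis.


Reflection formula: a' = -n*a*n, with n = e3 (unit vector, n^2 = 1).
For reflection through hyperplane perp to e3:
The component along e3 flips sign, others stay.
a = (-6, 5, -6)
a' = (-6, 5, 6)
a' = -6*e1 + 5*e2 + 6*e3


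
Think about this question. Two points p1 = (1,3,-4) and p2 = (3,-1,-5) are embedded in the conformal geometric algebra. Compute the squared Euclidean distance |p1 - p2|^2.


p1 - p2 = (-2, 4, 1)
|p1 - p2|^2 = (-2)^2 + 4^2 + 1^2
= 4 + 16 + 1
= 21


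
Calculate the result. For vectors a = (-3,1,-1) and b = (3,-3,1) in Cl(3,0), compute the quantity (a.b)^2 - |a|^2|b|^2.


a . b = (-3)*3 + 1*(-3) + (-1)*1
= -9 + (-3) + (-1) = -13
|a|^2 = (-3)^2 + 1^2 + (-1)^2 = 11
|b|^2 = 3^2 + (-3)^2 + 1^2 = 19
(a.b)^2 = (-13)^2 = 169
|a|^2 * |b|^2 = 11 * 19 = 209
Result = 169 - 209 = -40


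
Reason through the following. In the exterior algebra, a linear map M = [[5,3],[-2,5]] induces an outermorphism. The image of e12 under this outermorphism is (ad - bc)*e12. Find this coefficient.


The outermorphism of a linear map f sends e1^e2 to f(e1)^f(e2).
f(e1) = 5*e1 - 2*e2
f(e2) = 3*e1 + 5*e2
f(e1) ^ f(e2) = (5*e1 - 2*e2) ^ (3*e1 + 5*e2)
= 5*5*e12 + (-2)*3*e21
= (25 - (-6))*e12
= 31*e12
Coefficient = 31


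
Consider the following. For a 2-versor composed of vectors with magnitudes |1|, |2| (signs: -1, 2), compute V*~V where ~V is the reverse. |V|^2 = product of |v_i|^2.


Each vector v_i has |v_i|^2 = s_i^2
Squared scales: (-1)^2 = 1, 2^2 = 4
|V|^2 = 1 * 4
= 4


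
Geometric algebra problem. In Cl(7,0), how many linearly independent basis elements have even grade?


Even subalgebra dimension = 2^(n-1)
n = 7 + 0 = 7
2^(7 - 1) = 2^6 = 64
Verification: sum of C(7,k) for even k = 1 + 21 + 35 + 7 = 64
Result = 64


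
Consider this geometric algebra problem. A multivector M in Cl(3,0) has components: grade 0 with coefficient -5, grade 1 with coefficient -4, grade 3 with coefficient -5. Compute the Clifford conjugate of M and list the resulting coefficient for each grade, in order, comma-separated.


Clifford conjugate sign for grade k: (-1)^(k(k+1)/2)
Grade 0: (-1)^(0*1/2) = (-1)^0 = 1, coeff -5 -> -5
Grade 1: (-1)^(1*2/2) = (-1)^1 = -1, coeff -4 -> 4
Grade 3: (-1)^(3*4/2) = (-1)^6 = 1, coeff -5 -> -5
Conjugated coefficients: -5, 4, -5


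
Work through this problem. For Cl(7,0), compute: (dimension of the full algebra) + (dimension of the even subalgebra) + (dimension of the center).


n = 7 + 0 = 7
Total dim = 2^7 = 128
Even subalgebra dim = 2^6 = 64
n is odd, so center dim = 2
Sum = 128 + 64 + 2 = 194


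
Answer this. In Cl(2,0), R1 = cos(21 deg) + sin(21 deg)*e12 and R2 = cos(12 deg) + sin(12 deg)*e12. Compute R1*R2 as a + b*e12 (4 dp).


Same-plane rotors commute and their half-angles add:
R1*R2 = cos(a1 + a2) + sin(a1 + a2)*e12.
a1 + a2 = 21 + 12 = 33 deg
cos(33 deg) = 0.8387
sin(33 deg) = 0.5446
R1*R2 = 0.8387 + 0.5446*e12


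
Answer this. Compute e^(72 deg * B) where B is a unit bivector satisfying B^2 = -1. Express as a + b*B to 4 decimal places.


For a unit bivector B with B^2 = -1, the exponential series gives
e^(theta*B) = cos(theta) + sin(theta)*B (the GA analogue of Euler's formula).
theta = 72 degrees = 1.256637 rad
cos(72 deg) = 0.3090
sin(72 deg) = 0.9511
exp(theta*B) = 0.3090 + 0.9511*B
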